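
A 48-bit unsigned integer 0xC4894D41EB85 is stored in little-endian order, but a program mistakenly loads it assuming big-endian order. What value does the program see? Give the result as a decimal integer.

Stored little-endian, the bytes at ascending addresses are 85 EB 41 4D 89 C4.
Read back as big-endian, the last byte is least significant, giving 0x85EB414D89C4.
0x85EB414D89C4 = 147245459409348.

147245459409348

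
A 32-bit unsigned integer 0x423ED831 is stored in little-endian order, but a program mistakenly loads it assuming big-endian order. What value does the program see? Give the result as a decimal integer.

836255298

Stored little-endian, the bytes at ascending addresses are 31 D8 3E 42.
Read back as big-endian, the last byte is least significant, giving 0x31D83E42.
0x31D83E42 = 836255298.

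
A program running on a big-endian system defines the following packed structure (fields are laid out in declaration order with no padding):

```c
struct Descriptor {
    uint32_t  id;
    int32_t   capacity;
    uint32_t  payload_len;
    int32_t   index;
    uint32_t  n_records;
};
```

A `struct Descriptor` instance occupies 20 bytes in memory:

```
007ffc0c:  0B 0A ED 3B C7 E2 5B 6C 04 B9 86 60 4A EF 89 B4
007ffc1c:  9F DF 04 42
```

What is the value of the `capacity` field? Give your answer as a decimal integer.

-941466772

`capacity` follows `id` (4 bytes), so it starts at byte offset 4 and occupies 4 bytes.
Bytes at offsets 4..7: C7 E2 5B 6C.
Big-endian stores the most-significant byte at the lowest address.
The bytes are already most-significant first: 0xC7E25B6C.
Top bit is set, so as a signed 32-bit value this is 0xC7E25B6C − 2^32 = -941466772.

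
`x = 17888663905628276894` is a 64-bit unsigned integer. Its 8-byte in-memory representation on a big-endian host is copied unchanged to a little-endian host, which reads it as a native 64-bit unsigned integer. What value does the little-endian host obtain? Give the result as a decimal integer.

17888663905628276894 in 64-bit hexadecimal is 0xF8414D0B4153489E.
Stored big-endian, the bytes at ascending addresses are F8 41 4D 0B 41 53 48 9E.
Read back as little-endian, the first byte is least significant, giving 0x9E4853410B4D41F8.
0x9E4853410B4D41F8 = 11405457595143373304.

11405457595143373304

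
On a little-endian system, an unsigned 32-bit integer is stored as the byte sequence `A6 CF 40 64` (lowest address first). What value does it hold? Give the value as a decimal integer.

1681969062

Little-endian: lowest address holds the least-significant byte.
Reassemble most-significant byte first: 64 40 CF A6 → 0x6440CFA6.
0x6440CFA6 = 1681969062.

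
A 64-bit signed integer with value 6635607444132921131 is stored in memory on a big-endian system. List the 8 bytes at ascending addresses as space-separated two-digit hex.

6635607444132921131 in hexadecimal, padded to 64 bits, is 0x5C1669D0407AFF2B.
Split into bytes (most-significant first): 5C 16 69 D0 40 7A FF 2B.
Big-endian: lowest address holds the most-significant byte.
So the memory order matches the most-significant-first order: 5C 16 69 D0 40 7A FF 2B.

5C 16 69 D0 40 7A FF 2B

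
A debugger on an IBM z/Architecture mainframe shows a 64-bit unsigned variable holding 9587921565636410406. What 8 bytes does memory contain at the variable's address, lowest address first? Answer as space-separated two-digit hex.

85 0F 23 DD 6E 10 BC 26

9587921565636410406 in hexadecimal, padded to 64 bits, is 0x850F23DD6E10BC26.
Split into bytes (most-significant first): 85 0F 23 DD 6E 10 BC 26.
Big-endian stores the most-significant byte at the lowest address.
So the memory order matches the most-significant-first order: 85 0F 23 DD 6E 10 BC 26.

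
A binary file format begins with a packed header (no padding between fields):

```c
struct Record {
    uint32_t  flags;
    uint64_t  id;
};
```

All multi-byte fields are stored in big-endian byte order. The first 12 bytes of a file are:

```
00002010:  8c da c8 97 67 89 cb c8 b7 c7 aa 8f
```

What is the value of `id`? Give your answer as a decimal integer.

`id` follows `flags` (4 bytes), so it starts at byte offset 4 and occupies 8 bytes.
Bytes at offsets 4..11: 67 89 CB C8 B7 C7 AA 8F.
Big-endian stores the most-significant byte at the lowest address.
The bytes are already most-significant first: 0x6789CBC8B7C7AA8F.
0x6789CBC8B7C7AA8F = 7460718320653150863.

7460718320653150863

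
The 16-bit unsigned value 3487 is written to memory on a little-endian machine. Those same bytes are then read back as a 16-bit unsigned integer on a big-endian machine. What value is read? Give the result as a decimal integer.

3487 in 16-bit hexadecimal is 0x0D9F.
Stored little-endian, the bytes at ascending addresses are 9F 0D.
Read back as big-endian, the last byte is least significant, giving 0x9F0D.
0x9F0D = 40717.

40717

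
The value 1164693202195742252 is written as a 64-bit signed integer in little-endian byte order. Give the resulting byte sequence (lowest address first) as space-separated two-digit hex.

2C 7E 30 ED 4B D2 29 10

1164693202195742252 in hexadecimal, padded to 64 bits, is 0x1029D24BED307E2C.
Split into bytes (most-significant first): 10 29 D2 4B ED 30 7E 2C.
Little-endian stores the least-significant byte at the lowest address.
So at ascending addresses the bytes are 2C 7E 30 ED 4B D2 29 10.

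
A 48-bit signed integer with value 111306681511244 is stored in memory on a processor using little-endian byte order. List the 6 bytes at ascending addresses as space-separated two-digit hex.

4C 6D 36 9B 3B 65

111306681511244 in hexadecimal, padded to 48 bits, is 0x653B9B366D4C.
Split into bytes (most-significant first): 65 3B 9B 36 6D 4C.
Little-endian: lowest address holds the least-significant byte.
So at ascending addresses the bytes are 4C 6D 36 9B 3B 65.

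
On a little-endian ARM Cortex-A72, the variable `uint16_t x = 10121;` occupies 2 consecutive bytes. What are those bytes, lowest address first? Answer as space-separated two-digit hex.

89 27

10121 in hexadecimal, padded to 16 bits, is 0x2789.
Split into bytes (most-significant first): 27 89.
Little-endian stores the least-significant byte at the lowest address.
So at ascending addresses the bytes are 89 27.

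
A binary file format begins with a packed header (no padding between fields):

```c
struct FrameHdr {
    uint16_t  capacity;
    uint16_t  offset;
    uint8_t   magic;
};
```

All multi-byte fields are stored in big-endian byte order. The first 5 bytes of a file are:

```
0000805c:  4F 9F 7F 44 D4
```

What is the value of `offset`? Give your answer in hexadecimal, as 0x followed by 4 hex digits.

`offset` follows `capacity` (2 bytes), so it starts at byte offset 2 and occupies 2 bytes.
Bytes at offsets 2..3: 7F 44.
Big-endian stores the most-significant byte at the lowest address.
The bytes are already most-significant first: 0x7F44.

0x7F44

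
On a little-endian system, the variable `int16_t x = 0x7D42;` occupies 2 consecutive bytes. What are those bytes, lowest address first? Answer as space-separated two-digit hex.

42 7D

Split into bytes (most-significant first): 7D 42.
Little-endian: lowest address holds the least-significant byte.
So at ascending addresses the bytes are 42 7D.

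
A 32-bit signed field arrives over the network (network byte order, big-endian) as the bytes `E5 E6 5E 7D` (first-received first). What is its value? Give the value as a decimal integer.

-437887363

Big-endian: lowest address holds the most-significant byte.
The bytes are already most-significant first: 0xE5E65E7D.
Top bit is set, so as a signed 32-bit value this is 0xE5E65E7D − 2^32 = -437887363.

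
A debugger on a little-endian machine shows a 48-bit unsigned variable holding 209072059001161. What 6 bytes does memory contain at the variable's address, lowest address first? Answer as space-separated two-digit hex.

209072059001161 in hexadecimal, padded to 48 bits, is 0xBE2661CF2949.
Split into bytes (most-significant first): BE 26 61 CF 29 49.
Little-endian stores the least-significant byte at the lowest address.
So at ascending addresses the bytes are 49 29 CF 61 26 BE.

49 29 CF 61 26 BE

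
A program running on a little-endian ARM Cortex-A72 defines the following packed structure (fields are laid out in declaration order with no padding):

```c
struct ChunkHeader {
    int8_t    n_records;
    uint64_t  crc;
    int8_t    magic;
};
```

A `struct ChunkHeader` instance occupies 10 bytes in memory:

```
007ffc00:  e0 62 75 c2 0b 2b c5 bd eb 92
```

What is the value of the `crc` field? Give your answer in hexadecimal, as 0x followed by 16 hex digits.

0xEBBDC52B0BC27562

`crc` follows `n_records` (1 byte), so it starts at byte offset 1 and occupies 8 bytes.
Bytes at offsets 1..8: 62 75 C2 0B 2B C5 BD EB.
Little-endian: lowest address holds the least-significant byte.
Reassemble most-significant byte first: EB BD C5 2B 0B C2 75 62 → 0xEBBDC52B0BC27562.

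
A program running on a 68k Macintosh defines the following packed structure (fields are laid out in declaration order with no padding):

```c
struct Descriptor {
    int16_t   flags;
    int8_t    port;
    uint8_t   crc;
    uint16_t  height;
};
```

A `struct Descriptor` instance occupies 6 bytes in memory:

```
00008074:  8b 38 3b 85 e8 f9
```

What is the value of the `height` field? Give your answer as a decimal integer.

59641

`height` follows `flags` (2 B), `port` (1 B), `crc` (1 B), so it starts at offset 2 + 1 + 1 = 4 and occupies 2 bytes.
Bytes at offsets 4..5: E8 F9.
In big-endian order the high byte comes first in memory.
The bytes are already most-significant first: 0xE8F9.
0xE8F9 = 59641.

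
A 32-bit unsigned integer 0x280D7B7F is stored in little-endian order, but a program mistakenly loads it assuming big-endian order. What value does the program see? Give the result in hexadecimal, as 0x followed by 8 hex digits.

0x7F7B0D28

Stored little-endian, the bytes at ascending addresses are 7F 7B 0D 28.
Read back as big-endian, the last byte is least significant, giving 0x7F7B0D28.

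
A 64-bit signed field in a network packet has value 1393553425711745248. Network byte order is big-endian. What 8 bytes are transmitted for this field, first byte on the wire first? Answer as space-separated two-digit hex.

1393553425711745248 in hexadecimal, padded to 64 bits, is 0x1356E5751313C8E0.
Split into bytes (most-significant first): 13 56 E5 75 13 13 C8 E0.
In big-endian order the high byte comes first in memory.
So the memory order matches the most-significant-first order: 13 56 E5 75 13 13 C8 E0.

13 56 E5 75 13 13 C8 E0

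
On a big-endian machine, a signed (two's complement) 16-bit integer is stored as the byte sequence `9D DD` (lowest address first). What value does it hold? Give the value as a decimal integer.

Big-endian: lowest address holds the most-significant byte.
The bytes are already most-significant first: 0x9DDD.
Top bit is set, so as a signed 16-bit value this is 0x9DDD − 2^16 = -25123.

-25123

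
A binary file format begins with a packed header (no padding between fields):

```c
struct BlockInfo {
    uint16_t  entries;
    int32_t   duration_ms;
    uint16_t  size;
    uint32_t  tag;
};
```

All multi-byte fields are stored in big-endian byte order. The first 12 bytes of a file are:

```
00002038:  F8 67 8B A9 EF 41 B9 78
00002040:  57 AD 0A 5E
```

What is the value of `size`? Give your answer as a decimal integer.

47480

`size` follows `entries` (2 B), `duration_ms` (4 B), so it starts at offset 2 + 4 = 6 and occupies 2 bytes.
Bytes at offsets 6..7: B9 78.
Big-endian stores the most-significant byte at the lowest address.
The bytes are already most-significant first: 0xB978.
0xB978 = 47480.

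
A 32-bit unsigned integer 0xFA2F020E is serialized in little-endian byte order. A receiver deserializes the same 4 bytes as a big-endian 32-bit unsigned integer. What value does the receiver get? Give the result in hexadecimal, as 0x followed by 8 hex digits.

Stored little-endian, the bytes at ascending addresses are 0E 02 2F FA.
Read back as big-endian, the last byte is least significant, giving 0x0E022FFA.

0x0E022FFA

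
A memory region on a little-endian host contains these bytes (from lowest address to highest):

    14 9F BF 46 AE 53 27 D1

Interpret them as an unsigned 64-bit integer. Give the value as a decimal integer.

In little-endian order the low byte comes first in memory.
Reassemble most-significant byte first: D1 27 53 AE 46 BF 9F 14 → 0xD12753AE46BF9F14.
0xD12753AE46BF9F14 = 15071106685995032340.

15071106685995032340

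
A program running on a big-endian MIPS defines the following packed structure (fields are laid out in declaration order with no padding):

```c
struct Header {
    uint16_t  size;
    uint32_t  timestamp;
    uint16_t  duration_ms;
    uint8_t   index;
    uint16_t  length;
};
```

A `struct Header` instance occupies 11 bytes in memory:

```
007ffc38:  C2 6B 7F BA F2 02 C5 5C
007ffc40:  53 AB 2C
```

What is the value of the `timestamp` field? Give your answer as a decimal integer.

`timestamp` follows `size` (2 bytes), so it starts at byte offset 2 and occupies 4 bytes.
Bytes at offsets 2..5: 7F BA F2 02.
Big-endian stores the most-significant byte at the lowest address.
The bytes are already most-significant first: 0x7FBAF202.
0x7FBAF202 = 2142958082.

2142958082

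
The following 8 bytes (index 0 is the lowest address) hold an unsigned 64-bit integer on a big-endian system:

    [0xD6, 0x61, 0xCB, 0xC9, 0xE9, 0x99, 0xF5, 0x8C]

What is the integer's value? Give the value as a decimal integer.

In big-endian order the high byte comes first in memory.
The bytes are already most-significant first: 0xD661CBC9E999F58C.
0xD661CBC9E999F58C = 15447852264925558156.

15447852264925558156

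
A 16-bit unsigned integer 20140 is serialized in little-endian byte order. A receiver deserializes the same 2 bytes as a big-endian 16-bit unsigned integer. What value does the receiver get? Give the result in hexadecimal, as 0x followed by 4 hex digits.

20140 in 16-bit hexadecimal is 0x4EAC.
Stored little-endian, the bytes at ascending addresses are AC 4E.
Read back as big-endian, the last byte is least significant, giving 0xAC4E.

0xAC4E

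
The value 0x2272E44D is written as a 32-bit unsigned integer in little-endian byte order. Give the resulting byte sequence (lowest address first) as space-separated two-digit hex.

4D E4 72 22

Split into bytes (most-significant first): 22 72 E4 4D.
In little-endian order the low byte comes first in memory.
So at ascending addresses the bytes are 4D E4 72 22.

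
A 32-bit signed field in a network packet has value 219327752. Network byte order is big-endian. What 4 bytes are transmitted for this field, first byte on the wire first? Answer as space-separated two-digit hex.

0D 12 AD 08

219327752 in hexadecimal, padded to 32 bits, is 0x0D12AD08.
Split into bytes (most-significant first): 0D 12 AD 08.
In big-endian order the high byte comes first in memory.
So the memory order matches the most-significant-first order: 0D 12 AD 08.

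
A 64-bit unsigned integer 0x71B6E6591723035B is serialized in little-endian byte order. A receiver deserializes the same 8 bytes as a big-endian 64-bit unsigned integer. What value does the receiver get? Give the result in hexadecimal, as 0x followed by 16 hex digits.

0x5B03231759E6B671

Stored little-endian, the bytes at ascending addresses are 5B 03 23 17 59 E6 B6 71.
Read back as big-endian, the last byte is least significant, giving 0x5B03231759E6B671.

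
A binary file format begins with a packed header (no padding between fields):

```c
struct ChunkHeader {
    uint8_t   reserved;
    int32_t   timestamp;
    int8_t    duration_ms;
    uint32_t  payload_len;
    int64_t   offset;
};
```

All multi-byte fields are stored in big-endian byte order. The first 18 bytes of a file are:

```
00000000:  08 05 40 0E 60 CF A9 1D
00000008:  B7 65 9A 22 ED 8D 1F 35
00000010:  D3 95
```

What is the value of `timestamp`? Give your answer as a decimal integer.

`timestamp` follows `reserved` (1 byte), so it starts at byte offset 1 and occupies 4 bytes.
Bytes at offsets 1..4: 05 40 0E 60.
In big-endian order the high byte comes first in memory.
The bytes are already most-significant first: 0x05400E60.
0x05400E60 = 88084064.

88084064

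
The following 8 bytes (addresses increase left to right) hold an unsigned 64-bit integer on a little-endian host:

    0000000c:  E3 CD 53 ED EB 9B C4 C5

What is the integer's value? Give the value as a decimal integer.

In little-endian order the low byte comes first in memory.
Reassemble most-significant byte first: C5 C4 9B EB ED 53 CD E3 → 0xC5C49BEBED53CDE3.
0xC5C49BEBED53CDE3 = 14250686558508404195.

14250686558508404195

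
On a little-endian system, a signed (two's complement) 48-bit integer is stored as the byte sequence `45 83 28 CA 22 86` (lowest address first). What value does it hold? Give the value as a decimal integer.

In little-endian order the low byte comes first in memory.
Reassemble most-significant byte first: 86 22 CA 28 83 45 → 0x8622CA288345.
Top bit is set, so as a signed 48-bit value this is 0x8622CA288345 − 2^48 = -133990998047931.

-133990998047931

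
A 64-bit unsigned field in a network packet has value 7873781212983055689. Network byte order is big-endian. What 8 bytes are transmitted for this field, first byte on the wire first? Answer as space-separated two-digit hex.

6D 45 4A 4B CE FF D5 49

7873781212983055689 in hexadecimal, padded to 64 bits, is 0x6D454A4BCEFFD549.
Split into bytes (most-significant first): 6D 45 4A 4B CE FF D5 49.
In big-endian order the high byte comes first in memory.
So the memory order matches the most-significant-first order: 6D 45 4A 4B CE FF D5 49.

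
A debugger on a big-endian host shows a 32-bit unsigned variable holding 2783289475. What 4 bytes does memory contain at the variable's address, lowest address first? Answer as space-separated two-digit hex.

2783289475 in hexadecimal, padded to 32 bits, is 0xA5E5A083.
Split into bytes (most-significant first): A5 E5 A0 83.
In big-endian order the high byte comes first in memory.
So the memory order matches the most-significant-first order: A5 E5 A0 83.

A5 E5 A0 83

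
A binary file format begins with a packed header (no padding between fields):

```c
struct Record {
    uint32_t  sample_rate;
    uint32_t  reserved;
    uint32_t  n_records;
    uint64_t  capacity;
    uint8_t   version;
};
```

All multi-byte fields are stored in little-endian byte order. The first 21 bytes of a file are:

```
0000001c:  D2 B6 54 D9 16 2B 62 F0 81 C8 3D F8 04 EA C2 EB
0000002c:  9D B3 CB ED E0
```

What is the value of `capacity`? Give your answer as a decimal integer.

`capacity` follows `sample_rate` (4 B), `reserved` (4 B), `n_records` (4 B), so it starts at offset 4 + 4 + 4 = 12 and occupies 8 bytes.
Bytes at offsets 12..19: 04 EA C2 EB 9D B3 CB ED.
Little-endian stores the least-significant byte at the lowest address.
Reassemble most-significant byte first: ED CB B3 9D EB C2 EA 04 → 0xEDCBB39DEBC2EA04.
0xEDCBB39DEBC2EA04 = 17134986698107841028.

17134986698107841028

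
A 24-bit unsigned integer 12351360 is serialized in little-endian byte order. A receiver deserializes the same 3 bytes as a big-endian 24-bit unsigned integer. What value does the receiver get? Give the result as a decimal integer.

8419260

12351360 in 24-bit hexadecimal is 0xBC7780.
Stored little-endian, the bytes at ascending addresses are 80 77 BC.
Read back as big-endian, the last byte is least significant, giving 0x8077BC.
0x8077BC = 8419260.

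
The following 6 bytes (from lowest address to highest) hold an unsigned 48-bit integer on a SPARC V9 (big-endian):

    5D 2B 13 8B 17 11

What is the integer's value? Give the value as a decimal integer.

In big-endian order the high byte comes first in memory.
The bytes are already most-significant first: 0x5D2B138B1711.
0x5D2B138B1711 = 102439592859409.

102439592859409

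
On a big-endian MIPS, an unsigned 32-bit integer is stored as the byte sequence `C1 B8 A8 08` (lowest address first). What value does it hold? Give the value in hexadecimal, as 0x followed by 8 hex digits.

In big-endian order the high byte comes first in memory.
The bytes are already most-significant first: 0xC1B8A808.

0xC1B8A808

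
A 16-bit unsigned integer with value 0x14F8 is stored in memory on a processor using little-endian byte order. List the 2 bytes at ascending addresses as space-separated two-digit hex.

Split into bytes (most-significant first): 14 F8.
Little-endian: lowest address holds the least-significant byte.
So at ascending addresses the bytes are F8 14.

F8 14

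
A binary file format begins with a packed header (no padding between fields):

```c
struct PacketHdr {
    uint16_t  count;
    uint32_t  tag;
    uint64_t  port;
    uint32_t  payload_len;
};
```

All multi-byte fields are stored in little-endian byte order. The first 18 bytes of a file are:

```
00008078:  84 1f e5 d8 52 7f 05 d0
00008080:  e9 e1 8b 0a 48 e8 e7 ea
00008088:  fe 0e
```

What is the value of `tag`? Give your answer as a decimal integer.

2136135909

`tag` follows `count` (2 bytes), so it starts at byte offset 2 and occupies 4 bytes.
Bytes at offsets 2..5: E5 D8 52 7F.
Little-endian: lowest address holds the least-significant byte.
Reassemble most-significant byte first: 7F 52 D8 E5 → 0x7F52D8E5.
0x7F52D8E5 = 2136135909.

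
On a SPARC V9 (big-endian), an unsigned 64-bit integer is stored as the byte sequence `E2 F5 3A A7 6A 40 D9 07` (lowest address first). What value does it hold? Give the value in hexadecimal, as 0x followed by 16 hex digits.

In big-endian order the high byte comes first in memory.
The bytes are already most-significant first: 0xE2F53AA76A40D907.

0xE2F53AA76A40D907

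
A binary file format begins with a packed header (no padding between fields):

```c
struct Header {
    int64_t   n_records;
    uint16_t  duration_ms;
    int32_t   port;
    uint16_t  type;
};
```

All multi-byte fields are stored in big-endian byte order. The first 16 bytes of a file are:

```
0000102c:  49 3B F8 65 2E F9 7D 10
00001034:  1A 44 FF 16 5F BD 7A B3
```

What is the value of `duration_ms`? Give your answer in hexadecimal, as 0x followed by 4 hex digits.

`duration_ms` follows `n_records` (8 bytes), so it starts at byte offset 8 and occupies 2 bytes.
Bytes at offsets 8..9: 1A 44.
Big-endian stores the most-significant byte at the lowest address.
The bytes are already most-significant first: 0x1A44.

0x1A44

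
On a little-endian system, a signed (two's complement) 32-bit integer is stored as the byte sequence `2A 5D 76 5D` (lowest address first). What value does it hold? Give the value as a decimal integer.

In little-endian order the low byte comes first in memory.
Reassemble most-significant byte first: 5D 76 5D 2A → 0x5D765D2A.
0x5D765D2A = 1568038186.

1568038186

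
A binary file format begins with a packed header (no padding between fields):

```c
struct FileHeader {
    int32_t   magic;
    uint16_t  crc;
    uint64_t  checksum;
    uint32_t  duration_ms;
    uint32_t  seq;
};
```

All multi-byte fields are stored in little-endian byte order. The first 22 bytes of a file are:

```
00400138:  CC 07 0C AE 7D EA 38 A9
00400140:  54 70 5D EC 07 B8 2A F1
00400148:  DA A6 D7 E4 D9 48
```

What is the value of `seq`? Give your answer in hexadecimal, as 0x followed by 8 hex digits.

0x48D9E4D7

`seq` follows `magic` (4 B), `crc` (2 B), `checksum` (8 B), `duration_ms` (4 B), so it starts at offset 4 + 2 + 8 + 4 = 18 and occupies 4 bytes.
Bytes at offsets 18..21: D7 E4 D9 48.
Little-endian: lowest address holds the least-significant byte.
Reassemble most-significant byte first: 48 D9 E4 D7 → 0x48D9E4D7.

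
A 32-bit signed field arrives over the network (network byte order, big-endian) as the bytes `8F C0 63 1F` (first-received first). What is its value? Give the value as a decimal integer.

Big-endian: lowest address holds the most-significant byte.
The bytes are already most-significant first: 0x8FC0631F.
Top bit is set, so as a signed 32-bit value this is 0x8FC0631F − 2^32 = -1883217121.

-1883217121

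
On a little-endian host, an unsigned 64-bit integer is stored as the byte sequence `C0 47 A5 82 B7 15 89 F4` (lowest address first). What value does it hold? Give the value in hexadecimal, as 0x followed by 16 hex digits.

Little-endian stores the least-significant byte at the lowest address.
Reassemble most-significant byte first: F4 89 15 B7 82 A5 47 C0 → 0xF48915B782A547C0.

0xF48915B782A547C0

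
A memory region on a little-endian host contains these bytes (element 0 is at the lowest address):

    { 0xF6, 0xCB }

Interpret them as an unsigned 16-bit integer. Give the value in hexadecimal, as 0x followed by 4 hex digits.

0xCBF6

Little-endian stores the least-significant byte at the lowest address.
Reassemble most-significant byte first: CB F6 → 0xCBF6.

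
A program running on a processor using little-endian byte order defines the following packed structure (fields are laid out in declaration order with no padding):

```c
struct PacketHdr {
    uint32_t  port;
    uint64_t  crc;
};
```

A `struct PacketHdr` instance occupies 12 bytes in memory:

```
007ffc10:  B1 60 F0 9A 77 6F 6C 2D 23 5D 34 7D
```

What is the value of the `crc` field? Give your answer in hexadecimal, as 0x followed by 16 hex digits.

`crc` follows `port` (4 bytes), so it starts at byte offset 4 and occupies 8 bytes.
Bytes at offsets 4..11: 77 6F 6C 2D 23 5D 34 7D.
Little-endian stores the least-significant byte at the lowest address.
Reassemble most-significant byte first: 7D 34 5D 23 2D 6C 6F 77 → 0x7D345D232D6C6F77.

0x7D345D232D6C6F77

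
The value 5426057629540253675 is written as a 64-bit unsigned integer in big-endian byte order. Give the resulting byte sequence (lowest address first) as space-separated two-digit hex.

5426057629540253675 in hexadecimal, padded to 64 bits, is 0x4B4D3AAA638B7FEB.
Split into bytes (most-significant first): 4B 4D 3A AA 63 8B 7F EB.
Big-endian: lowest address holds the most-significant byte.
So the memory order matches the most-significant-first order: 4B 4D 3A AA 63 8B 7F EB.

4B 4D 3A AA 63 8B 7F EB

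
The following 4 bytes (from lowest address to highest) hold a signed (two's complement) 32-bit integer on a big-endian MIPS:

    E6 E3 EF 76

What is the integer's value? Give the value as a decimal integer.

In big-endian order the high byte comes first in memory.
The bytes are already most-significant first: 0xE6E3EF76.
Top bit is set, so as a signed 32-bit value this is 0xE6E3EF76 − 2^32 = -421269642.

-421269642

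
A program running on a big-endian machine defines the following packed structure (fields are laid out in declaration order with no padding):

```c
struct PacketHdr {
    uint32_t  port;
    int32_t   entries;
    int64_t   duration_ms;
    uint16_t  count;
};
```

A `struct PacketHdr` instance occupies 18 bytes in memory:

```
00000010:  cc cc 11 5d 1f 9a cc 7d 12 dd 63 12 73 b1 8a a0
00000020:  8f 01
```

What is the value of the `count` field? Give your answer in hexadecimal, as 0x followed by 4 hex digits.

0x8F01

`count` follows `port` (4 B), `entries` (4 B), `duration_ms` (8 B), so it starts at offset 4 + 4 + 8 = 16 and occupies 2 bytes.
Bytes at offsets 16..17: 8F 01.
In big-endian order the high byte comes first in memory.
The bytes are already most-significant first: 0x8F01.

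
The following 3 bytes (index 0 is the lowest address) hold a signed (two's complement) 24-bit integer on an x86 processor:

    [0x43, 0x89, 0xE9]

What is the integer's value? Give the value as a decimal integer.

In little-endian order the low byte comes first in memory.
Reassemble most-significant byte first: E9 89 43 → 0xE98943.
Top bit is set, so as a signed 24-bit value this is 0xE98943 − 2^24 = -1472189.

-1472189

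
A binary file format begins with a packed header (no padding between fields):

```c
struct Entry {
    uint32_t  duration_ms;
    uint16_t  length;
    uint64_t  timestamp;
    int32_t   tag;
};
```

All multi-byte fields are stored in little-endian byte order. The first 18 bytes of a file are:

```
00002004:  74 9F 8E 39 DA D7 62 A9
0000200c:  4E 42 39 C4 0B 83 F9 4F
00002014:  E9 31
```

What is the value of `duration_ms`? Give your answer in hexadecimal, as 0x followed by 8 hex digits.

`duration_ms` is the first field, at byte offset 0, occupying 4 bytes.
Bytes at offsets 0..3: 74 9F 8E 39.
In little-endian order the low byte comes first in memory.
Reassemble most-significant byte first: 39 8E 9F 74 → 0x398E9F74.

0x398E9F74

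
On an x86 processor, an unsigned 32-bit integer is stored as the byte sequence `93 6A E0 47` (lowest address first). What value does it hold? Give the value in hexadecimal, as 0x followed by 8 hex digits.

Little-endian stores the least-significant byte at the lowest address.
Reassemble most-significant byte first: 47 E0 6A 93 → 0x47E06A93.

0x47E06A93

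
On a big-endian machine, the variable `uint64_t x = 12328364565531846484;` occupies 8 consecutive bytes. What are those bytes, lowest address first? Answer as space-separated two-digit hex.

12328364565531846484 in hexadecimal, padded to 64 bits, is 0xAB172640FE09E754.
Split into bytes (most-significant first): AB 17 26 40 FE 09 E7 54.
Big-endian stores the most-significant byte at the lowest address.
So the memory order matches the most-significant-first order: AB 17 26 40 FE 09 E7 54.

AB 17 26 40 FE 09 E7 54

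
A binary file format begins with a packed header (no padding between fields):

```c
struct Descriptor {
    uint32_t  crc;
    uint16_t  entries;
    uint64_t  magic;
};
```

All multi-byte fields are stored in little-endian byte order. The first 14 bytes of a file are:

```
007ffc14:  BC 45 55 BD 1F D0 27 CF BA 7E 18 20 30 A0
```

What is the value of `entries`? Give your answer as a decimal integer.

`entries` follows `crc` (4 bytes), so it starts at byte offset 4 and occupies 2 bytes.
Bytes at offsets 4..5: 1F D0.
In little-endian order the low byte comes first in memory.
Reassemble most-significant byte first: D0 1F → 0xD01F.
0xD01F = 53279.

53279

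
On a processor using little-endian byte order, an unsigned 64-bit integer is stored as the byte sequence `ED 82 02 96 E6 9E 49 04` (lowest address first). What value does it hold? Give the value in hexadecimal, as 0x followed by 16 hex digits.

0x04499EE6960282ED

Little-endian: lowest address holds the least-significant byte.
Reassemble most-significant byte first: 04 49 9E E6 96 02 82 ED → 0x04499EE6960282ED.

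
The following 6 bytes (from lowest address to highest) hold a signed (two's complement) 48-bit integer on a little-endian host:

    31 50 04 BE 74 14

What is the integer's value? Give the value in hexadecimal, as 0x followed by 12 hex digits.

Little-endian stores the least-significant byte at the lowest address.
Reassemble most-significant byte first: 14 74 BE 04 50 31 → 0x1474BE045031.

0x1474BE045031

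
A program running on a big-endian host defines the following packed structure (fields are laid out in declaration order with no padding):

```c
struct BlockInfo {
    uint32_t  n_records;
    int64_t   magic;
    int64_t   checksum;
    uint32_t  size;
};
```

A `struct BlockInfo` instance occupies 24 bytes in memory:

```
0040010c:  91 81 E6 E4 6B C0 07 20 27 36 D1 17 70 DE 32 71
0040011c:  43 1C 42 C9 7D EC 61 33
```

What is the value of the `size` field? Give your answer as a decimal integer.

`size` follows `n_records` (4 B), `magic` (8 B), `checksum` (8 B), so it starts at offset 4 + 8 + 8 = 20 and occupies 4 bytes.
Bytes at offsets 20..23: 7D EC 61 33.
Big-endian: lowest address holds the most-significant byte.
The bytes are already most-significant first: 0x7DEC6133.
0x7DEC6133 = 2112643379.

2112643379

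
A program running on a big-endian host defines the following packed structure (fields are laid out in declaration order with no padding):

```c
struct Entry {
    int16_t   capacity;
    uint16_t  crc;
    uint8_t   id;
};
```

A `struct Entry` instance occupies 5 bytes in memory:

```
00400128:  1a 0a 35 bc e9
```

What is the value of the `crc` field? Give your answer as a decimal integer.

13756

`crc` follows `capacity` (2 bytes), so it starts at byte offset 2 and occupies 2 bytes.
Bytes at offsets 2..3: 35 BC.
In big-endian order the high byte comes first in memory.
The bytes are already most-significant first: 0x35BC.
0x35BC = 13756.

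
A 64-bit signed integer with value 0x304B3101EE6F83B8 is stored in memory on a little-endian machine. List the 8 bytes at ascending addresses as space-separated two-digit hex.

B8 83 6F EE 01 31 4B 30

Split into bytes (most-significant first): 30 4B 31 01 EE 6F 83 B8.
In little-endian order the low byte comes first in memory.
So at ascending addresses the bytes are B8 83 6F EE 01 31 4B 30.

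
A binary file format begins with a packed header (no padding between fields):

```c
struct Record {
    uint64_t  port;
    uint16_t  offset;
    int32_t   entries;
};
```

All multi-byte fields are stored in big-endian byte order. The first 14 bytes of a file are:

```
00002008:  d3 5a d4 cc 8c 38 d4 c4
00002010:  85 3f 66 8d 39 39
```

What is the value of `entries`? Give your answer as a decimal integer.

`entries` follows `port` (8 B), `offset` (2 B), so it starts at offset 8 + 2 = 10 and occupies 4 bytes.
Bytes at offsets 10..13: 66 8D 39 39.
In big-endian order the high byte comes first in memory.
The bytes are already most-significant first: 0x668D3939.
0x668D3939 = 1720531257.

1720531257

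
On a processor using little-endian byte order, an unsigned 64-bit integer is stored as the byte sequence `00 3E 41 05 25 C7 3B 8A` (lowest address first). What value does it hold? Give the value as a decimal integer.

9960773962675863040

In little-endian order the low byte comes first in memory.
Reassemble most-significant byte first: 8A 3B C7 25 05 41 3E 00 → 0x8A3BC72505413E00.
0x8A3BC72505413E00 = 9960773962675863040.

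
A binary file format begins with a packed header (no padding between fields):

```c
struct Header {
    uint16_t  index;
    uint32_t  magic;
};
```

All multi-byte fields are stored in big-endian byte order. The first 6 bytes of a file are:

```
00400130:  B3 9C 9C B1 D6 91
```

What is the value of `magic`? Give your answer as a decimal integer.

`magic` follows `index` (2 bytes), so it starts at byte offset 2 and occupies 4 bytes.
Bytes at offsets 2..5: 9C B1 D6 91.
In big-endian order the high byte comes first in memory.
The bytes are already most-significant first: 0x9CB1D691.
0x9CB1D691 = 2628900497.

2628900497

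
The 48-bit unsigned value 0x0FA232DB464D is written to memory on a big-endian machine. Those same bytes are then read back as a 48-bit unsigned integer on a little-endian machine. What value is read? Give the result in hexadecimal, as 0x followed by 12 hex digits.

Stored big-endian, the bytes at ascending addresses are 0F A2 32 DB 46 4D.
Read back as little-endian, the first byte is least significant, giving 0x4D46DB32A20F.

0x4D46DB32A20F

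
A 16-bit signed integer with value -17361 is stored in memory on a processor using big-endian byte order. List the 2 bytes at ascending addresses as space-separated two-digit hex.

Two's complement of -17361 in 16 bits: 17361 = 0x43D1; invert → 0xBC2E; add 1 → 0xBC2F.
Split into bytes (most-significant first): BC 2F.
Big-endian: lowest address holds the most-significant byte.
So the memory order matches the most-significant-first order: BC 2F.

BC 2F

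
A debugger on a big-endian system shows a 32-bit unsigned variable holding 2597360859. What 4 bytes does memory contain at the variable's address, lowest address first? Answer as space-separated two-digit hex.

2597360859 in hexadecimal, padded to 32 bits, is 0x9AD094DB.
Split into bytes (most-significant first): 9A D0 94 DB.
In big-endian order the high byte comes first in memory.
So the memory order matches the most-significant-first order: 9A D0 94 DB.

9A D0 94 DB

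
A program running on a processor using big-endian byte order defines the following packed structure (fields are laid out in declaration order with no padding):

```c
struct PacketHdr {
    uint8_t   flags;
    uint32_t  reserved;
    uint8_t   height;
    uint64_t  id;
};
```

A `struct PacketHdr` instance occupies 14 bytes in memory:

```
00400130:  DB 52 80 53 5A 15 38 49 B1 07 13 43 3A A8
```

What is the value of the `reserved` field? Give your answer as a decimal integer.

1384141658

`reserved` follows `flags` (1 byte), so it starts at byte offset 1 and occupies 4 bytes.
Bytes at offsets 1..4: 52 80 53 5A.
In big-endian order the high byte comes first in memory.
The bytes are already most-significant first: 0x5280535A.
0x5280535A = 1384141658.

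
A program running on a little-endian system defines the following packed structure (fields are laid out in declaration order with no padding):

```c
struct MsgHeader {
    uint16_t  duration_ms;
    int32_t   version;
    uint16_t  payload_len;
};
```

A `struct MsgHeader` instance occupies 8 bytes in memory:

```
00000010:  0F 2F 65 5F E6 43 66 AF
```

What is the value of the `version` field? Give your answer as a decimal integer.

1139171173

`version` follows `duration_ms` (2 bytes), so it starts at byte offset 2 and occupies 4 bytes.
Bytes at offsets 2..5: 65 5F E6 43.
Little-endian: lowest address holds the least-significant byte.
Reassemble most-significant byte first: 43 E6 5F 65 → 0x43E65F65.
0x43E65F65 = 1139171173.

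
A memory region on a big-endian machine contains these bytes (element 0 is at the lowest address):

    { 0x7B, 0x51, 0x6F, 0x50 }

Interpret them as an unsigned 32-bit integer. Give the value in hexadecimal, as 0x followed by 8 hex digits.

Big-endian stores the most-significant byte at the lowest address.
The bytes are already most-significant first: 0x7B516F50.

0x7B516F50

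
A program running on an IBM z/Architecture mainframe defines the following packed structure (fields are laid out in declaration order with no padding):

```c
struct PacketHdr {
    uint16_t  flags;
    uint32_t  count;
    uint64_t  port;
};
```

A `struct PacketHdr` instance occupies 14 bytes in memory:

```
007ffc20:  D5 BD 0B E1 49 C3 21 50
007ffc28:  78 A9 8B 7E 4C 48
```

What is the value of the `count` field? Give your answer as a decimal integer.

`count` follows `flags` (2 bytes), so it starts at byte offset 2 and occupies 4 bytes.
Bytes at offsets 2..5: 0B E1 49 C3.
Big-endian stores the most-significant byte at the lowest address.
The bytes are already most-significant first: 0x0BE149C3.
0x0BE149C3 = 199313859.

199313859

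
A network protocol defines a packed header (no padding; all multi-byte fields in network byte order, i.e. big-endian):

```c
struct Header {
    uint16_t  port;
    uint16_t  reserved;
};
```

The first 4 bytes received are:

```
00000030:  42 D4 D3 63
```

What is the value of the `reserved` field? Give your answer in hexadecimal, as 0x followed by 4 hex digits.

`reserved` follows `port` (2 bytes), so it starts at byte offset 2 and occupies 2 bytes.
Bytes at offsets 2..3: D3 63.
In big-endian order the high byte comes first in memory.
The bytes are already most-significant first: 0xD363.

0xD363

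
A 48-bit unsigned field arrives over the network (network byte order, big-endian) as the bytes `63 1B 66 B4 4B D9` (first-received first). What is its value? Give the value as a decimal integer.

In big-endian order the high byte comes first in memory.
The bytes are already most-significant first: 0x631B66B44BD9.
0x631B66B44BD9 = 108969338358745.

108969338358745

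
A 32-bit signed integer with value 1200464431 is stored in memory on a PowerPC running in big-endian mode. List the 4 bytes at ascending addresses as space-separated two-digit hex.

1200464431 in hexadecimal, padded to 32 bits, is 0x478DA22F.
Split into bytes (most-significant first): 47 8D A2 2F.
In big-endian order the high byte comes first in memory.
So the memory order matches the most-significant-first order: 47 8D A2 2F.

47 8D A2 2F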